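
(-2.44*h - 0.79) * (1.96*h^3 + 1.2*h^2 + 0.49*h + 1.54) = -4.7824*h^4 - 4.4764*h^3 - 2.1436*h^2 - 4.1447*h - 1.2166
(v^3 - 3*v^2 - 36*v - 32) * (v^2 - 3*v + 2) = v^5 - 6*v^4 - 25*v^3 + 70*v^2 + 24*v - 64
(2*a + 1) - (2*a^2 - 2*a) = -2*a^2 + 4*a + 1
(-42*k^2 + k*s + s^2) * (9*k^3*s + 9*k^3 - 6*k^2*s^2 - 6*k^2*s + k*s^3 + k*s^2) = -378*k^5*s - 378*k^5 + 261*k^4*s^2 + 261*k^4*s - 39*k^3*s^3 - 39*k^3*s^2 - 5*k^2*s^4 - 5*k^2*s^3 + k*s^5 + k*s^4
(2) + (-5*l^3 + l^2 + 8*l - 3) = -5*l^3 + l^2 + 8*l - 1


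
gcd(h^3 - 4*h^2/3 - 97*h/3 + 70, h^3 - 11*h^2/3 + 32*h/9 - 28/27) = h - 7/3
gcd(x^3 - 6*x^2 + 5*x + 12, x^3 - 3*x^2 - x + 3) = x^2 - 2*x - 3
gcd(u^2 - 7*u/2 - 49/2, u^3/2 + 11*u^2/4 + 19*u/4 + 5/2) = 1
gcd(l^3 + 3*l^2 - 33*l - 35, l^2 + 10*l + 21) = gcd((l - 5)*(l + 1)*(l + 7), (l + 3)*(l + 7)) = l + 7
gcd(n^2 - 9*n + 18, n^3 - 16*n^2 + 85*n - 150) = n - 6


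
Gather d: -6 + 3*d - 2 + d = 4*d - 8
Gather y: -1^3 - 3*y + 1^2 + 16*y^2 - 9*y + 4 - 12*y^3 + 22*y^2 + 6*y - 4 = -12*y^3 + 38*y^2 - 6*y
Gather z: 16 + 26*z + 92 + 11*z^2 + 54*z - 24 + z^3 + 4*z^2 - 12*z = z^3 + 15*z^2 + 68*z + 84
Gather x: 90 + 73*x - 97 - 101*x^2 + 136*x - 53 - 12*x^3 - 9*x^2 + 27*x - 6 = -12*x^3 - 110*x^2 + 236*x - 66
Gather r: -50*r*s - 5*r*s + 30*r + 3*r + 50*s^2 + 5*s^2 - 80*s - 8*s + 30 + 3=r*(33 - 55*s) + 55*s^2 - 88*s + 33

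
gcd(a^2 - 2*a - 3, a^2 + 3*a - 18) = a - 3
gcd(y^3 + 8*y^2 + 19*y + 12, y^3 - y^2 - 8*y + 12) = y + 3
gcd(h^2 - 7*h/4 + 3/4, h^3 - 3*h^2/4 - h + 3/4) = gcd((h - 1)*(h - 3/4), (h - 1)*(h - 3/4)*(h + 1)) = h^2 - 7*h/4 + 3/4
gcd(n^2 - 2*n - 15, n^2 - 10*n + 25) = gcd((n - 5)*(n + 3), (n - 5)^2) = n - 5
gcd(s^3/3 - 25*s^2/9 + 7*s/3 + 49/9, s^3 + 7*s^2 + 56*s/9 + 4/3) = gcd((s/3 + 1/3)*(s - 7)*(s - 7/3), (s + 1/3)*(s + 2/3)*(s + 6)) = 1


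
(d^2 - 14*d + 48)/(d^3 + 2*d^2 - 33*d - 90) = (d - 8)/(d^2 + 8*d + 15)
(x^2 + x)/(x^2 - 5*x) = (x + 1)/(x - 5)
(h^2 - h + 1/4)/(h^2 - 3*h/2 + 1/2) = (h - 1/2)/(h - 1)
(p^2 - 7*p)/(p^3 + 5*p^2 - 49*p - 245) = p/(p^2 + 12*p + 35)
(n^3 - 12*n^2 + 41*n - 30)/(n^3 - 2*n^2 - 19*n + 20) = (n - 6)/(n + 4)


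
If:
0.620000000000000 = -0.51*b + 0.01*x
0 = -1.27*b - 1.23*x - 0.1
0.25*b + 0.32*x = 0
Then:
No Solution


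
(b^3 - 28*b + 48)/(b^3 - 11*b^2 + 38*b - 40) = (b + 6)/(b - 5)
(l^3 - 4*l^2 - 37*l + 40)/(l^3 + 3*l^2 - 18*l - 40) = (l^2 - 9*l + 8)/(l^2 - 2*l - 8)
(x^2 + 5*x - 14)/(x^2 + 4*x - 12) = (x + 7)/(x + 6)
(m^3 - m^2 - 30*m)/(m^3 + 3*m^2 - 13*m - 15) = m*(m - 6)/(m^2 - 2*m - 3)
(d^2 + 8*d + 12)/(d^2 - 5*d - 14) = (d + 6)/(d - 7)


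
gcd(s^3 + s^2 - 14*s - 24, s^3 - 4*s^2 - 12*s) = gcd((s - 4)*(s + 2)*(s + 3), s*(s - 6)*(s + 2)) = s + 2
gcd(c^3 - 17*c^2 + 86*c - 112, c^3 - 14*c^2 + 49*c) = c - 7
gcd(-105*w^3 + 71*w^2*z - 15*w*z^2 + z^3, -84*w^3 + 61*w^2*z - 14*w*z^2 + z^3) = 21*w^2 - 10*w*z + z^2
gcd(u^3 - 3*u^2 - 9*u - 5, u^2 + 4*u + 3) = u + 1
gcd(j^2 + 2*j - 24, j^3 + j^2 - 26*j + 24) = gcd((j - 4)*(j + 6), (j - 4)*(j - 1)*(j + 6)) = j^2 + 2*j - 24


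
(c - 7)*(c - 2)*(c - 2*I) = c^3 - 9*c^2 - 2*I*c^2 + 14*c + 18*I*c - 28*I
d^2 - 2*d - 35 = (d - 7)*(d + 5)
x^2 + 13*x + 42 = (x + 6)*(x + 7)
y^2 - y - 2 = (y - 2)*(y + 1)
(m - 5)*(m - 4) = m^2 - 9*m + 20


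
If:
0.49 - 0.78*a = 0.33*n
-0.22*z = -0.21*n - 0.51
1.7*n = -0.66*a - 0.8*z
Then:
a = 1.07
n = -1.04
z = 1.33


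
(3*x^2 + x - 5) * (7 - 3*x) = -9*x^3 + 18*x^2 + 22*x - 35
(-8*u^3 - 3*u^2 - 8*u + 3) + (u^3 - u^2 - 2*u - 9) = -7*u^3 - 4*u^2 - 10*u - 6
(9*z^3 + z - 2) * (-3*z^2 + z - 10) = -27*z^5 + 9*z^4 - 93*z^3 + 7*z^2 - 12*z + 20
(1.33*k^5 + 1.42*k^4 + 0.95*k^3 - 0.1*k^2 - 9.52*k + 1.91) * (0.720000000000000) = 0.9576*k^5 + 1.0224*k^4 + 0.684*k^3 - 0.072*k^2 - 6.8544*k + 1.3752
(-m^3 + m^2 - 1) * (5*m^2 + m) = -5*m^5 + 4*m^4 + m^3 - 5*m^2 - m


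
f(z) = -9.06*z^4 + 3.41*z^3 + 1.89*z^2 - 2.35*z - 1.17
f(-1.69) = -82.17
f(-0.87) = -5.13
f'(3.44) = -1343.53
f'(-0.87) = 25.97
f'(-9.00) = 27211.22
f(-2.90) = -702.42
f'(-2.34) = 509.16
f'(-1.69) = 195.40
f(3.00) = -633.00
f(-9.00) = -61755.48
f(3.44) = -1116.78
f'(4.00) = -2142.91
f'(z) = -36.24*z^3 + 10.23*z^2 + 3.78*z - 2.35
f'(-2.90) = 956.58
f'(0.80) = -11.33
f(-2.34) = -300.65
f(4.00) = -2081.45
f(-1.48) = -48.08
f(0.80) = -3.81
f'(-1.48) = 131.95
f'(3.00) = -877.42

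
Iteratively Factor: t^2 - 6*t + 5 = (t - 1)*(t - 5)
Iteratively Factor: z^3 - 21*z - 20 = (z + 4)*(z^2 - 4*z - 5) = (z - 5)*(z + 4)*(z + 1)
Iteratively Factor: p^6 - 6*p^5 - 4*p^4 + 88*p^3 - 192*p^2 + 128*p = (p - 2)*(p^5 - 4*p^4 - 12*p^3 + 64*p^2 - 64*p) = (p - 2)^2*(p^4 - 2*p^3 - 16*p^2 + 32*p) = p*(p - 2)^2*(p^3 - 2*p^2 - 16*p + 32) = p*(p - 2)^2*(p + 4)*(p^2 - 6*p + 8) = p*(p - 2)^3*(p + 4)*(p - 4)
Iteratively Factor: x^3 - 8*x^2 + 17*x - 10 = (x - 5)*(x^2 - 3*x + 2) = (x - 5)*(x - 1)*(x - 2)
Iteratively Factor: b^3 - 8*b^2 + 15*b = (b)*(b^2 - 8*b + 15) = b*(b - 5)*(b - 3)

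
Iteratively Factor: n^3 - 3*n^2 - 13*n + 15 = (n + 3)*(n^2 - 6*n + 5) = (n - 5)*(n + 3)*(n - 1)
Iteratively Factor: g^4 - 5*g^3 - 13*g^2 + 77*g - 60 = (g - 5)*(g^3 - 13*g + 12) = (g - 5)*(g - 3)*(g^2 + 3*g - 4) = (g - 5)*(g - 3)*(g - 1)*(g + 4)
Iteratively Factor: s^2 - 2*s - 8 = (s - 4)*(s + 2)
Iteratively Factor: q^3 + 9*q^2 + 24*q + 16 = (q + 1)*(q^2 + 8*q + 16) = (q + 1)*(q + 4)*(q + 4)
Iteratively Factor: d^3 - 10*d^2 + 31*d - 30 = (d - 2)*(d^2 - 8*d + 15) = (d - 5)*(d - 2)*(d - 3)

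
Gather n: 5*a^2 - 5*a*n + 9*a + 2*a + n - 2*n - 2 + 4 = 5*a^2 + 11*a + n*(-5*a - 1) + 2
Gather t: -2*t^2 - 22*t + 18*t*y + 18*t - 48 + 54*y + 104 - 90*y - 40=-2*t^2 + t*(18*y - 4) - 36*y + 16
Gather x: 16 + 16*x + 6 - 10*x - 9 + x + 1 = 7*x + 14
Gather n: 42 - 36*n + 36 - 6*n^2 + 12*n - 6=-6*n^2 - 24*n + 72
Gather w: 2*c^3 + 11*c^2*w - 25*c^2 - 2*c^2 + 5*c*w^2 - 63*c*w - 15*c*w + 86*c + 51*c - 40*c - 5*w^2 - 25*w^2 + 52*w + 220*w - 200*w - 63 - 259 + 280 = 2*c^3 - 27*c^2 + 97*c + w^2*(5*c - 30) + w*(11*c^2 - 78*c + 72) - 42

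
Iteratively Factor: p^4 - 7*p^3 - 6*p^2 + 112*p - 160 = (p - 5)*(p^3 - 2*p^2 - 16*p + 32) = (p - 5)*(p - 4)*(p^2 + 2*p - 8) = (p - 5)*(p - 4)*(p - 2)*(p + 4)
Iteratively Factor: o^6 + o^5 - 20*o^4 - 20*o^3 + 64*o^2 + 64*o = (o + 4)*(o^5 - 3*o^4 - 8*o^3 + 12*o^2 + 16*o) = (o - 4)*(o + 4)*(o^4 + o^3 - 4*o^2 - 4*o) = o*(o - 4)*(o + 4)*(o^3 + o^2 - 4*o - 4) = o*(o - 4)*(o - 2)*(o + 4)*(o^2 + 3*o + 2) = o*(o - 4)*(o - 2)*(o + 1)*(o + 4)*(o + 2)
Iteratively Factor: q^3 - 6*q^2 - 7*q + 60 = (q - 4)*(q^2 - 2*q - 15) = (q - 5)*(q - 4)*(q + 3)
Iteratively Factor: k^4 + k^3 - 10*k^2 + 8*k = (k - 2)*(k^3 + 3*k^2 - 4*k) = k*(k - 2)*(k^2 + 3*k - 4) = k*(k - 2)*(k + 4)*(k - 1)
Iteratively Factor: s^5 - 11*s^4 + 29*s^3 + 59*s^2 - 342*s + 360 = (s - 5)*(s^4 - 6*s^3 - s^2 + 54*s - 72) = (s - 5)*(s - 4)*(s^3 - 2*s^2 - 9*s + 18) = (s - 5)*(s - 4)*(s - 3)*(s^2 + s - 6) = (s - 5)*(s - 4)*(s - 3)*(s + 3)*(s - 2)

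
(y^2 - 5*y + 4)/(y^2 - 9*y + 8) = (y - 4)/(y - 8)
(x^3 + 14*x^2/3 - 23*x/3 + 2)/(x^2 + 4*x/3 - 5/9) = 3*(x^2 + 5*x - 6)/(3*x + 5)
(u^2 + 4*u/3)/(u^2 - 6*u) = (u + 4/3)/(u - 6)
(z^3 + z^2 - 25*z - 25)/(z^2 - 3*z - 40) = (z^2 - 4*z - 5)/(z - 8)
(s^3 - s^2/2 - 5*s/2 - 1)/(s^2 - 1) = (s^2 - 3*s/2 - 1)/(s - 1)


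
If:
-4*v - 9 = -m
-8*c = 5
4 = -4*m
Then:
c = -5/8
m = -1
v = -5/2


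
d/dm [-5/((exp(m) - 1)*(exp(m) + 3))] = 5*(exp(m) + 1)/(2*(exp(m) + 3)^2*sinh(m/2)^2)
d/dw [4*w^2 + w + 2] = 8*w + 1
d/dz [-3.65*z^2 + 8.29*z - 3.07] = 8.29 - 7.3*z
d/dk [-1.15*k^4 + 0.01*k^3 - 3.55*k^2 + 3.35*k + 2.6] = -4.6*k^3 + 0.03*k^2 - 7.1*k + 3.35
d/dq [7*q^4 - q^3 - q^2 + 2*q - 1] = 28*q^3 - 3*q^2 - 2*q + 2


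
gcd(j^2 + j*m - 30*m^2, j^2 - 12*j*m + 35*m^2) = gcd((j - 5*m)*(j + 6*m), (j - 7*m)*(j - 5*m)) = j - 5*m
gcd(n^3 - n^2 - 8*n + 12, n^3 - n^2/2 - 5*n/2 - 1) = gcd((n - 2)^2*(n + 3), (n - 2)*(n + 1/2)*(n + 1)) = n - 2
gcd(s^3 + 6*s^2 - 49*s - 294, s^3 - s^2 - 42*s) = s^2 - s - 42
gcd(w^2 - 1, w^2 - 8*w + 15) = 1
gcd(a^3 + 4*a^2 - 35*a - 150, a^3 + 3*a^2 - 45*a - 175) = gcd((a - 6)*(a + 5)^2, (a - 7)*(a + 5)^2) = a^2 + 10*a + 25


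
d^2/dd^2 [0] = 0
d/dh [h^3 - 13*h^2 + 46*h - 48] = 3*h^2 - 26*h + 46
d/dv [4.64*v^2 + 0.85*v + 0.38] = 9.28*v + 0.85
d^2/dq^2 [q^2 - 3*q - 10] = 2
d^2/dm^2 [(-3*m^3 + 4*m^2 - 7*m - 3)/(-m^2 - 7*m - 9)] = 2*(155*m^3 + 684*m^2 + 603*m - 645)/(m^6 + 21*m^5 + 174*m^4 + 721*m^3 + 1566*m^2 + 1701*m + 729)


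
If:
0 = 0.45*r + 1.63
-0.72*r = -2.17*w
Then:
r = -3.62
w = -1.20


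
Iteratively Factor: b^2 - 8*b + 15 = (b - 3)*(b - 5)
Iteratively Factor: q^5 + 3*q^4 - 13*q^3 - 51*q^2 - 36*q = (q)*(q^4 + 3*q^3 - 13*q^2 - 51*q - 36) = q*(q + 1)*(q^3 + 2*q^2 - 15*q - 36) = q*(q - 4)*(q + 1)*(q^2 + 6*q + 9) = q*(q - 4)*(q + 1)*(q + 3)*(q + 3)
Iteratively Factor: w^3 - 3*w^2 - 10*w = (w + 2)*(w^2 - 5*w) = w*(w + 2)*(w - 5)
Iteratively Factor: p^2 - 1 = (p + 1)*(p - 1)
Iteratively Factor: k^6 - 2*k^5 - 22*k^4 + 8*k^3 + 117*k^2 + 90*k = (k + 2)*(k^5 - 4*k^4 - 14*k^3 + 36*k^2 + 45*k) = (k + 1)*(k + 2)*(k^4 - 5*k^3 - 9*k^2 + 45*k) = (k - 3)*(k + 1)*(k + 2)*(k^3 - 2*k^2 - 15*k) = (k - 3)*(k + 1)*(k + 2)*(k + 3)*(k^2 - 5*k) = (k - 5)*(k - 3)*(k + 1)*(k + 2)*(k + 3)*(k)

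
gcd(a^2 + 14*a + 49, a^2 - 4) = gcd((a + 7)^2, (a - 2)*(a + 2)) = 1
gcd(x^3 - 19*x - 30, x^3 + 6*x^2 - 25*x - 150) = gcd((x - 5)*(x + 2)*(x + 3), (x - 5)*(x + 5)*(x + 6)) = x - 5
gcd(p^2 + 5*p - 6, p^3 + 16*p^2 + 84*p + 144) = p + 6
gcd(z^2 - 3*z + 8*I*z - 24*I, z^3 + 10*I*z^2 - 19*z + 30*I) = 1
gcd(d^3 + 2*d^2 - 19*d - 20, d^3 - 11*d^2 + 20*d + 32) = d^2 - 3*d - 4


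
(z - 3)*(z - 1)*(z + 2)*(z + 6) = z^4 + 4*z^3 - 17*z^2 - 24*z + 36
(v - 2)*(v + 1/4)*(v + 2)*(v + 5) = v^4 + 21*v^3/4 - 11*v^2/4 - 21*v - 5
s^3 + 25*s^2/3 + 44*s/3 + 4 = (s + 1/3)*(s + 2)*(s + 6)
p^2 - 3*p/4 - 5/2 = (p - 2)*(p + 5/4)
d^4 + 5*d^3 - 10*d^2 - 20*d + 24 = (d - 2)*(d - 1)*(d + 2)*(d + 6)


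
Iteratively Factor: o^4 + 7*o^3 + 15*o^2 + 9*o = (o)*(o^3 + 7*o^2 + 15*o + 9) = o*(o + 3)*(o^2 + 4*o + 3) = o*(o + 1)*(o + 3)*(o + 3)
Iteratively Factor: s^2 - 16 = (s - 4)*(s + 4)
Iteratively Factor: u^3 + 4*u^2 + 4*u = (u)*(u^2 + 4*u + 4) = u*(u + 2)*(u + 2)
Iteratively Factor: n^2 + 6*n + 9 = (n + 3)*(n + 3)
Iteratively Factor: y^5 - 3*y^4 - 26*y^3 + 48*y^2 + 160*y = (y - 4)*(y^4 + y^3 - 22*y^2 - 40*y) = (y - 4)*(y + 4)*(y^3 - 3*y^2 - 10*y) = (y - 5)*(y - 4)*(y + 4)*(y^2 + 2*y) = (y - 5)*(y - 4)*(y + 2)*(y + 4)*(y)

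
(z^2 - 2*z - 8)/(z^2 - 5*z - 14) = (z - 4)/(z - 7)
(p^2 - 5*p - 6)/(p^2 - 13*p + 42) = (p + 1)/(p - 7)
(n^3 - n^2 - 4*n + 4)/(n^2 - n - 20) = (-n^3 + n^2 + 4*n - 4)/(-n^2 + n + 20)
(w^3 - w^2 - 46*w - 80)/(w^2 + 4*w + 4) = (w^2 - 3*w - 40)/(w + 2)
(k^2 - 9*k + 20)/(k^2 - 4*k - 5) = (k - 4)/(k + 1)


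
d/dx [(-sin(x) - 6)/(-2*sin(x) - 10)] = -cos(x)/(2*(sin(x) + 5)^2)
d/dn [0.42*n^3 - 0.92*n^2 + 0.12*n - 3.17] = 1.26*n^2 - 1.84*n + 0.12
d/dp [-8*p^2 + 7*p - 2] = 7 - 16*p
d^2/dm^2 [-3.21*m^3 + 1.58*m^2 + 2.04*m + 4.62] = 3.16 - 19.26*m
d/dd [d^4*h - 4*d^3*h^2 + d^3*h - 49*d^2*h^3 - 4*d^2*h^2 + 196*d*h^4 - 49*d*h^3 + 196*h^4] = h*(4*d^3 - 12*d^2*h + 3*d^2 - 98*d*h^2 - 8*d*h + 196*h^3 - 49*h^2)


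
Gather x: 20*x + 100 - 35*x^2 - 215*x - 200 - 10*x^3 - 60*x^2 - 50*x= -10*x^3 - 95*x^2 - 245*x - 100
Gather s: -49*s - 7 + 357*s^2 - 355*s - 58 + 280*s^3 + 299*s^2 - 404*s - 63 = 280*s^3 + 656*s^2 - 808*s - 128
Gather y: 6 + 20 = 26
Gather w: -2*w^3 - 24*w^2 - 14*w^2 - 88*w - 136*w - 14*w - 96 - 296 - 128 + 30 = -2*w^3 - 38*w^2 - 238*w - 490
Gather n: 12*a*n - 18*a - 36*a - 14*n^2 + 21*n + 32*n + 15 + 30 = -54*a - 14*n^2 + n*(12*a + 53) + 45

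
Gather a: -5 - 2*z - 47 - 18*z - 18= -20*z - 70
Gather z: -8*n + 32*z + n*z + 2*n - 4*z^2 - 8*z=-6*n - 4*z^2 + z*(n + 24)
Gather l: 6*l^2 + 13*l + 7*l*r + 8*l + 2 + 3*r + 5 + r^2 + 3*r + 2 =6*l^2 + l*(7*r + 21) + r^2 + 6*r + 9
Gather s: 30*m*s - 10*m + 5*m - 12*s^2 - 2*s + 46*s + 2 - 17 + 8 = -5*m - 12*s^2 + s*(30*m + 44) - 7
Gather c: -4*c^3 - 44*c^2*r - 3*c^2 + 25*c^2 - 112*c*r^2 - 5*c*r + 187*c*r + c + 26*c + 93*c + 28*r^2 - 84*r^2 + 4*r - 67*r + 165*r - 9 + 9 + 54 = -4*c^3 + c^2*(22 - 44*r) + c*(-112*r^2 + 182*r + 120) - 56*r^2 + 102*r + 54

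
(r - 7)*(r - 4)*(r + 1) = r^3 - 10*r^2 + 17*r + 28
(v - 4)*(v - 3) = v^2 - 7*v + 12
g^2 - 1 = (g - 1)*(g + 1)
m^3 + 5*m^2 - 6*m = m*(m - 1)*(m + 6)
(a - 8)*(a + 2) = a^2 - 6*a - 16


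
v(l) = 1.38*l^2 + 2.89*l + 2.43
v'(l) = 2.76*l + 2.89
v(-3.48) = 9.09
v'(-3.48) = -6.71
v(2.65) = 19.78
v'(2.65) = 10.20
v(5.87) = 66.94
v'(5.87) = 19.09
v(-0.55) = 1.26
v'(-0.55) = 1.37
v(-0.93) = 0.94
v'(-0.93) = 0.32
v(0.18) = 2.99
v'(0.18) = 3.39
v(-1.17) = 0.94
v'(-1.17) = -0.34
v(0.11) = 2.76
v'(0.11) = 3.19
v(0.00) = 2.43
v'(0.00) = 2.89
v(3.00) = 23.52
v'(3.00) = 11.17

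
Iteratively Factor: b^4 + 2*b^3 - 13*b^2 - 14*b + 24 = (b + 2)*(b^3 - 13*b + 12) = (b - 3)*(b + 2)*(b^2 + 3*b - 4) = (b - 3)*(b - 1)*(b + 2)*(b + 4)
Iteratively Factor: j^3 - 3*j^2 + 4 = (j - 2)*(j^2 - j - 2) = (j - 2)*(j + 1)*(j - 2)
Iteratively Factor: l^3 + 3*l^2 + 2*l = (l + 1)*(l^2 + 2*l) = (l + 1)*(l + 2)*(l)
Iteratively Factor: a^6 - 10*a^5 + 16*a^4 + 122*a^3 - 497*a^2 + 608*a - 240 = (a - 3)*(a^5 - 7*a^4 - 5*a^3 + 107*a^2 - 176*a + 80) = (a - 3)*(a - 1)*(a^4 - 6*a^3 - 11*a^2 + 96*a - 80) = (a - 5)*(a - 3)*(a - 1)*(a^3 - a^2 - 16*a + 16) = (a - 5)*(a - 3)*(a - 1)*(a + 4)*(a^2 - 5*a + 4) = (a - 5)*(a - 4)*(a - 3)*(a - 1)*(a + 4)*(a - 1)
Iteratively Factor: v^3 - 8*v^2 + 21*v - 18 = (v - 3)*(v^2 - 5*v + 6) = (v - 3)*(v - 2)*(v - 3)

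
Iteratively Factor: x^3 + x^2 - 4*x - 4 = (x + 1)*(x^2 - 4) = (x - 2)*(x + 1)*(x + 2)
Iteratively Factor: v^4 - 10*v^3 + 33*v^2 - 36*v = (v - 4)*(v^3 - 6*v^2 + 9*v) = (v - 4)*(v - 3)*(v^2 - 3*v) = v*(v - 4)*(v - 3)*(v - 3)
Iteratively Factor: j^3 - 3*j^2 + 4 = (j - 2)*(j^2 - j - 2) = (j - 2)*(j + 1)*(j - 2)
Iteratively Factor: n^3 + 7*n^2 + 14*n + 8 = (n + 2)*(n^2 + 5*n + 4) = (n + 2)*(n + 4)*(n + 1)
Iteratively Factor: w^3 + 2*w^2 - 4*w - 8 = (w + 2)*(w^2 - 4) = (w + 2)^2*(w - 2)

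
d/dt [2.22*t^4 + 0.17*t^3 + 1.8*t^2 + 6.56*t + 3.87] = 8.88*t^3 + 0.51*t^2 + 3.6*t + 6.56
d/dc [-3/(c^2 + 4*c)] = 6*(c + 2)/(c^2*(c + 4)^2)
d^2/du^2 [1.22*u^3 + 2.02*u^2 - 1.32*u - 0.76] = 7.32*u + 4.04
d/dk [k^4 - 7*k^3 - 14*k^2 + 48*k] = 4*k^3 - 21*k^2 - 28*k + 48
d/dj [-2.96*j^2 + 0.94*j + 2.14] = 0.94 - 5.92*j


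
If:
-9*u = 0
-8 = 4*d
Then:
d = -2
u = 0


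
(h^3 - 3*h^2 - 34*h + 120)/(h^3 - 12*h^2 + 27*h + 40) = (h^2 + 2*h - 24)/(h^2 - 7*h - 8)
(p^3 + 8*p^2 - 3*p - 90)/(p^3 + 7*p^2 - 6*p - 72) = (p + 5)/(p + 4)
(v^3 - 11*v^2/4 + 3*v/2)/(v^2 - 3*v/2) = (4*v^2 - 11*v + 6)/(2*(2*v - 3))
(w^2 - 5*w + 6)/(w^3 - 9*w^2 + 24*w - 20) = (w - 3)/(w^2 - 7*w + 10)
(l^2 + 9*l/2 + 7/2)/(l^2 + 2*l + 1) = (l + 7/2)/(l + 1)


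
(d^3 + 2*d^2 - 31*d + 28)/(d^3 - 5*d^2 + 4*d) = (d + 7)/d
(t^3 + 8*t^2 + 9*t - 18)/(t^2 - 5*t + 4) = (t^2 + 9*t + 18)/(t - 4)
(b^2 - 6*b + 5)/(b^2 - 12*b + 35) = (b - 1)/(b - 7)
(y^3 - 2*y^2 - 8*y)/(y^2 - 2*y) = (y^2 - 2*y - 8)/(y - 2)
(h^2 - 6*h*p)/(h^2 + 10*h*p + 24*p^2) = h*(h - 6*p)/(h^2 + 10*h*p + 24*p^2)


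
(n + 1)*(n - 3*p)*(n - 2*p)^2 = n^4 - 7*n^3*p + n^3 + 16*n^2*p^2 - 7*n^2*p - 12*n*p^3 + 16*n*p^2 - 12*p^3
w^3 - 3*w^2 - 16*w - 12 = (w - 6)*(w + 1)*(w + 2)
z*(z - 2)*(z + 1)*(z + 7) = z^4 + 6*z^3 - 9*z^2 - 14*z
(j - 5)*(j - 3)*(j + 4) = j^3 - 4*j^2 - 17*j + 60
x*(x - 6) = x^2 - 6*x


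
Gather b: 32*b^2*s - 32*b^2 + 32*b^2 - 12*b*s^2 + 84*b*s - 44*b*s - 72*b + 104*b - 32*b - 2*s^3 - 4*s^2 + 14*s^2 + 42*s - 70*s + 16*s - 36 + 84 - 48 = 32*b^2*s + b*(-12*s^2 + 40*s) - 2*s^3 + 10*s^2 - 12*s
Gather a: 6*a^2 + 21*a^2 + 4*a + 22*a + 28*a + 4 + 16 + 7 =27*a^2 + 54*a + 27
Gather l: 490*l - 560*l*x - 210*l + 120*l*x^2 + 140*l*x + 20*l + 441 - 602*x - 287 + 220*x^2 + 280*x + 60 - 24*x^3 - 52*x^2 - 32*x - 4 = l*(120*x^2 - 420*x + 300) - 24*x^3 + 168*x^2 - 354*x + 210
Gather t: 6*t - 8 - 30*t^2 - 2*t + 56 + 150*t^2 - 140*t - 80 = 120*t^2 - 136*t - 32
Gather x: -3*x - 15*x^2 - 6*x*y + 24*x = -15*x^2 + x*(21 - 6*y)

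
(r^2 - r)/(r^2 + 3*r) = (r - 1)/(r + 3)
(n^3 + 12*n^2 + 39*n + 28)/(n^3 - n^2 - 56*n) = (n^2 + 5*n + 4)/(n*(n - 8))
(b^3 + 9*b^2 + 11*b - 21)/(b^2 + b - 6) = (b^2 + 6*b - 7)/(b - 2)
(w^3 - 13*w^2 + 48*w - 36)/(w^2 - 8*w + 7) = (w^2 - 12*w + 36)/(w - 7)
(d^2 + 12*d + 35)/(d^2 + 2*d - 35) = (d + 5)/(d - 5)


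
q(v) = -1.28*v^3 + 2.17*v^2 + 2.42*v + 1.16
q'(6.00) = -109.78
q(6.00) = -182.68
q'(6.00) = -109.78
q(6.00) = -182.68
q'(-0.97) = -5.40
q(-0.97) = 2.02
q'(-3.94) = -74.29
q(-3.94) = 103.60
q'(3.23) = -23.62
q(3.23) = -11.52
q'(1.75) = -1.74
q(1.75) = 5.18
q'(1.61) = -0.55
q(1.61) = 5.34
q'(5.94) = -107.29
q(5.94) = -176.17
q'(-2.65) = -36.05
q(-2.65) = 33.81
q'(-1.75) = -16.94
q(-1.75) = 10.43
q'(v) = -3.84*v^2 + 4.34*v + 2.42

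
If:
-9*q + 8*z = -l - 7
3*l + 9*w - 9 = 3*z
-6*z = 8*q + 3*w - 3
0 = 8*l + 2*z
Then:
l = 56/509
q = 203/509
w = 1247/1527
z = -224/509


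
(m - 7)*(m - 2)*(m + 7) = m^3 - 2*m^2 - 49*m + 98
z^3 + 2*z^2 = z^2*(z + 2)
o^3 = o^3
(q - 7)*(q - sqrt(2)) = q^2 - 7*q - sqrt(2)*q + 7*sqrt(2)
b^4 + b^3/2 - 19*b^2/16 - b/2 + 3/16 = (b - 1)*(b - 1/4)*(b + 3/4)*(b + 1)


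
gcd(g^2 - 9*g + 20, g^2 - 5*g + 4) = g - 4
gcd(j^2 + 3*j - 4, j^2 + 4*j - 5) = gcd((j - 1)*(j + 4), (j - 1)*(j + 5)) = j - 1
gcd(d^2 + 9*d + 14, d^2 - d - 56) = d + 7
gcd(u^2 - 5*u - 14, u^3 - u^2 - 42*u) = u - 7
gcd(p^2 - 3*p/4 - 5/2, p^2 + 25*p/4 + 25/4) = p + 5/4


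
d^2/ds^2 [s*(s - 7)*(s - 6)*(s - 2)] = 12*s^2 - 90*s + 136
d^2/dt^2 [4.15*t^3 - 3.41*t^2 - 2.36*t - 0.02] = 24.9*t - 6.82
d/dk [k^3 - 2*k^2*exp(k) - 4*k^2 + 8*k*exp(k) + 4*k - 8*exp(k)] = -2*k^2*exp(k) + 3*k^2 + 4*k*exp(k) - 8*k + 4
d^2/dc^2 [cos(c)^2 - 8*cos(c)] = 8*cos(c) - 2*cos(2*c)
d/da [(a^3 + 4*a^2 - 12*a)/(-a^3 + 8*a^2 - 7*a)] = 2*(6*a^2 - 19*a + 34)/(a^4 - 16*a^3 + 78*a^2 - 112*a + 49)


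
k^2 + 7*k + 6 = (k + 1)*(k + 6)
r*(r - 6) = r^2 - 6*r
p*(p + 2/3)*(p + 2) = p^3 + 8*p^2/3 + 4*p/3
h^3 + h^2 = h^2*(h + 1)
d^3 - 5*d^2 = d^2*(d - 5)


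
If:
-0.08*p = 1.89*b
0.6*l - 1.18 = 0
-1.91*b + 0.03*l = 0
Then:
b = 0.03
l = 1.97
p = -0.73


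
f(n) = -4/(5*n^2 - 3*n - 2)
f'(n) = -4*(3 - 10*n)/(5*n^2 - 3*n - 2)^2 = 4*(10*n - 3)/(-5*n^2 + 3*n + 2)^2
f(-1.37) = -0.35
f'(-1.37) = -0.51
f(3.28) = -0.10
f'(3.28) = 0.07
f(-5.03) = -0.03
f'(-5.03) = -0.01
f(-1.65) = -0.24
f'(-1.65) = -0.28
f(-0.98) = -0.70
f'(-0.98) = -1.55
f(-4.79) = -0.03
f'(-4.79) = -0.01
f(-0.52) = -4.39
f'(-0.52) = -39.44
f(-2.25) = -0.13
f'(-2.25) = -0.11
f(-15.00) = 0.00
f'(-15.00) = 0.00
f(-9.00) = -0.00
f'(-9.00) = 0.00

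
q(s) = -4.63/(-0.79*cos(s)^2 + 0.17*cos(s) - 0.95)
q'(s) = -4.63*(-1.58*sin(s)*cos(s) + 0.17*sin(s))/(-0.79*cos(s)^2 + 0.17*cos(s) - 0.95)^2 = (7.3154*cos(s) - 0.7871)*sin(s)/(0.79*cos(s)^2 - 0.17*cos(s) + 0.95)^2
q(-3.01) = 2.44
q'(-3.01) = 0.29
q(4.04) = 3.40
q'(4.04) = 2.25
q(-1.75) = 4.61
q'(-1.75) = 2.04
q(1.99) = 4.03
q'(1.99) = -2.60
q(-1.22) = 4.70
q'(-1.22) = -1.67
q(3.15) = 2.42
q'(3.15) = 0.02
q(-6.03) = 3.03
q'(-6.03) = 0.68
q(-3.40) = 2.50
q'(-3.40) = -0.59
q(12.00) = 3.38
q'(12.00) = -1.54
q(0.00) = 2.95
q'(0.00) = 0.00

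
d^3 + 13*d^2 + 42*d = d*(d + 6)*(d + 7)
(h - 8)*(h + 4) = h^2 - 4*h - 32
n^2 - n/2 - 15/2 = (n - 3)*(n + 5/2)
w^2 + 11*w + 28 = (w + 4)*(w + 7)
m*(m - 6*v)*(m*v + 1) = m^3*v - 6*m^2*v^2 + m^2 - 6*m*v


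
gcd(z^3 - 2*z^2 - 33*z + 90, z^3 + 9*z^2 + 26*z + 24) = 1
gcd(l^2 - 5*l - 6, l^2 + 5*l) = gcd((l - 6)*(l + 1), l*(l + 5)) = 1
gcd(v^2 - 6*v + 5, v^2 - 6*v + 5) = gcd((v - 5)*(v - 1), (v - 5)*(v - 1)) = v^2 - 6*v + 5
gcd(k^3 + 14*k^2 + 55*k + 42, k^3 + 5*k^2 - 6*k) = k + 6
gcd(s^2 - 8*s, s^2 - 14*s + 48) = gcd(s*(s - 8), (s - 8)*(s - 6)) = s - 8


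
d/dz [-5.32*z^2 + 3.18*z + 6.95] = 3.18 - 10.64*z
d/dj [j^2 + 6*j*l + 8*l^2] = 2*j + 6*l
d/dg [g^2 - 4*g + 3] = 2*g - 4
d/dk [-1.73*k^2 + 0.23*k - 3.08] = 0.23 - 3.46*k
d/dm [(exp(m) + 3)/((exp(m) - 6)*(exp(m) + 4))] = (-exp(2*m) - 6*exp(m) - 18)*exp(m)/(exp(4*m) - 4*exp(3*m) - 44*exp(2*m) + 96*exp(m) + 576)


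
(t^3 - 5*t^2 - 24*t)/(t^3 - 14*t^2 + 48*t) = (t + 3)/(t - 6)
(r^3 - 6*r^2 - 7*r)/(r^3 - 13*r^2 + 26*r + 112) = r*(r + 1)/(r^2 - 6*r - 16)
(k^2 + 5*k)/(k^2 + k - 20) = k/(k - 4)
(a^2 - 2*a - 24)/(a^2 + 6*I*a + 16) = (a^2 - 2*a - 24)/(a^2 + 6*I*a + 16)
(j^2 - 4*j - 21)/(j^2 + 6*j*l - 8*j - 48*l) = (j^2 - 4*j - 21)/(j^2 + 6*j*l - 8*j - 48*l)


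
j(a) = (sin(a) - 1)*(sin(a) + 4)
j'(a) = (sin(a) - 1)*cos(a) + (sin(a) + 4)*cos(a)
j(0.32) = -2.96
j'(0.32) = 3.44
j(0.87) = -1.12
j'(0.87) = 2.92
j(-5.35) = -0.94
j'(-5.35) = 2.74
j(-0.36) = -4.93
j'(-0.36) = 2.15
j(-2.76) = -4.98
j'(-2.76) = -2.09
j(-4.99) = -0.19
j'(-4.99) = 1.35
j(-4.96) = -0.15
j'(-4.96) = 1.21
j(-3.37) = -3.27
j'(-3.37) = -3.36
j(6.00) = -4.76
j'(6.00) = 2.34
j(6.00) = -4.76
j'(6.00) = 2.34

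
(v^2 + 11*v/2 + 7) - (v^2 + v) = 9*v/2 + 7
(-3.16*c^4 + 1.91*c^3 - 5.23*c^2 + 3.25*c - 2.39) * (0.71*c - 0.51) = -2.2436*c^5 + 2.9677*c^4 - 4.6874*c^3 + 4.9748*c^2 - 3.3544*c + 1.2189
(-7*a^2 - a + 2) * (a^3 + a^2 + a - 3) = -7*a^5 - 8*a^4 - 6*a^3 + 22*a^2 + 5*a - 6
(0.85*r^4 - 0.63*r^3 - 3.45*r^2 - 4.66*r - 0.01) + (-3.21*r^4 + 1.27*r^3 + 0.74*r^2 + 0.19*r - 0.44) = -2.36*r^4 + 0.64*r^3 - 2.71*r^2 - 4.47*r - 0.45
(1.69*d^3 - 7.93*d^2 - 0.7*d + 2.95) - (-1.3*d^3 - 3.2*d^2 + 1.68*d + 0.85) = 2.99*d^3 - 4.73*d^2 - 2.38*d + 2.1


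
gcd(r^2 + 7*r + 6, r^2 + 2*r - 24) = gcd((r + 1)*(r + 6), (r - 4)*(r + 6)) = r + 6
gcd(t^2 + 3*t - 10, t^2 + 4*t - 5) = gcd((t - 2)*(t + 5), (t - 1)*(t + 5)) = t + 5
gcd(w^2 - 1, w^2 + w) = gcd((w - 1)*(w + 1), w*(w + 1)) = w + 1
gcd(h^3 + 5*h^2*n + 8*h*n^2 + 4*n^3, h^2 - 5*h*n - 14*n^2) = h + 2*n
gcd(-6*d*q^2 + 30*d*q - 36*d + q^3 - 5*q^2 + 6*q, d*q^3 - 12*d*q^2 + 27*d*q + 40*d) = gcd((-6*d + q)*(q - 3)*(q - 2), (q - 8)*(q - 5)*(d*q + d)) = 1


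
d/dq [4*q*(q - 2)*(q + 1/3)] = 12*q^2 - 40*q/3 - 8/3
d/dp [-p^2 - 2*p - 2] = -2*p - 2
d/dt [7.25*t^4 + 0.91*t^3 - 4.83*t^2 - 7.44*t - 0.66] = 29.0*t^3 + 2.73*t^2 - 9.66*t - 7.44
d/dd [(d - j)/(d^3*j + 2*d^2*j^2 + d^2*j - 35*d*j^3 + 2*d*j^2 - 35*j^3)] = (d^3 + 2*d^2*j + d^2 - 35*d*j^2 + 2*d*j - 35*j^2 - (d - j)*(3*d^2 + 4*d*j + 2*d - 35*j^2 + 2*j))/(j*(d^3 + 2*d^2*j + d^2 - 35*d*j^2 + 2*d*j - 35*j^2)^2)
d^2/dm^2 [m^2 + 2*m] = 2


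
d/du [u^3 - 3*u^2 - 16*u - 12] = 3*u^2 - 6*u - 16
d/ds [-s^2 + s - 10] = 1 - 2*s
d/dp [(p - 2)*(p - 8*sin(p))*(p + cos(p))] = (2 - p)*(p - 8*sin(p))*(sin(p) - 1) + (2 - p)*(p + cos(p))*(8*cos(p) - 1) + (p - 8*sin(p))*(p + cos(p))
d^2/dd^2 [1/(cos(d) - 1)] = (sin(d)^2 - cos(d) + 1)/(cos(d) - 1)^3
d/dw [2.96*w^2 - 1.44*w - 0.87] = 5.92*w - 1.44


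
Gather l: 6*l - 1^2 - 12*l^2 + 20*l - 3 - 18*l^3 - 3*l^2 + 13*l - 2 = -18*l^3 - 15*l^2 + 39*l - 6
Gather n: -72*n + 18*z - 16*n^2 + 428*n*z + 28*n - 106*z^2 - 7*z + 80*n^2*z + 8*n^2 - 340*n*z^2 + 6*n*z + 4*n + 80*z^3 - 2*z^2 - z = n^2*(80*z - 8) + n*(-340*z^2 + 434*z - 40) + 80*z^3 - 108*z^2 + 10*z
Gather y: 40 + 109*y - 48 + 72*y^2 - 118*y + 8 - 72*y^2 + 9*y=0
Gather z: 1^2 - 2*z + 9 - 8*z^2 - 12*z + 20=-8*z^2 - 14*z + 30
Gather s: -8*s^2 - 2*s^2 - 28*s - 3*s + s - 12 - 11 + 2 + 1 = -10*s^2 - 30*s - 20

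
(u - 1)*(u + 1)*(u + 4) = u^3 + 4*u^2 - u - 4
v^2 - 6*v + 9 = (v - 3)^2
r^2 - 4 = (r - 2)*(r + 2)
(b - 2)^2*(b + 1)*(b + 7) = b^4 + 4*b^3 - 21*b^2 + 4*b + 28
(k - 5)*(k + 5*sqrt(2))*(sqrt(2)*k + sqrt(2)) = sqrt(2)*k^3 - 4*sqrt(2)*k^2 + 10*k^2 - 40*k - 5*sqrt(2)*k - 50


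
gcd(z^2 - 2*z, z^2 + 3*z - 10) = z - 2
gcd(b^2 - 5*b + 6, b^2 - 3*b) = b - 3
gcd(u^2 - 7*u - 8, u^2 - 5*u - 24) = u - 8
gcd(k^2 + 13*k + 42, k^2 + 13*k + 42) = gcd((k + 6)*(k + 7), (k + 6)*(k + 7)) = k^2 + 13*k + 42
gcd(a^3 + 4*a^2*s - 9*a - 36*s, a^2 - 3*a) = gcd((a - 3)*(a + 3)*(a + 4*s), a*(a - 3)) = a - 3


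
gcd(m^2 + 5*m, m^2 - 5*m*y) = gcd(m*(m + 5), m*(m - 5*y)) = m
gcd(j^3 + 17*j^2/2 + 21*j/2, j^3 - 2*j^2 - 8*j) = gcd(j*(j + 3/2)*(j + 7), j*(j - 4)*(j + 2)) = j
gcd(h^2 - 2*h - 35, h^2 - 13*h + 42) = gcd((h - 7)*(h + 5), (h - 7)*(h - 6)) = h - 7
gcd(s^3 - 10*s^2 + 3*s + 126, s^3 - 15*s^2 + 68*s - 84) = s^2 - 13*s + 42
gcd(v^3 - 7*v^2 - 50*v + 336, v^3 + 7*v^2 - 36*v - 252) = v^2 + v - 42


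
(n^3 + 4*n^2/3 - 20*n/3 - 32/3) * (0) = 0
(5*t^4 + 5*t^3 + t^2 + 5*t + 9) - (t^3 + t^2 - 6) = 5*t^4 + 4*t^3 + 5*t + 15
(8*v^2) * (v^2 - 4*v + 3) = 8*v^4 - 32*v^3 + 24*v^2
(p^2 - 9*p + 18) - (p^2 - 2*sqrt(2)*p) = -9*p + 2*sqrt(2)*p + 18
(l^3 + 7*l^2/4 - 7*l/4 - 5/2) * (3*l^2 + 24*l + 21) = 3*l^5 + 117*l^4/4 + 231*l^3/4 - 51*l^2/4 - 387*l/4 - 105/2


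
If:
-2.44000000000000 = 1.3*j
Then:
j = -1.88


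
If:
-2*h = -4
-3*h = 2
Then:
No Solution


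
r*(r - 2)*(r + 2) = r^3 - 4*r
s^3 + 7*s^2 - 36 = (s - 2)*(s + 3)*(s + 6)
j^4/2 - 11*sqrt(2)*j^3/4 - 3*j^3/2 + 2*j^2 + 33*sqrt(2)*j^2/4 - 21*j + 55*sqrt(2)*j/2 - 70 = (j/2 + 1)*(j - 5)*(j - 7*sqrt(2)/2)*(j - 2*sqrt(2))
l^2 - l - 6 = (l - 3)*(l + 2)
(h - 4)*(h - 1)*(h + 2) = h^3 - 3*h^2 - 6*h + 8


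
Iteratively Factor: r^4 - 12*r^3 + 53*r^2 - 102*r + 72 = (r - 3)*(r^3 - 9*r^2 + 26*r - 24) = (r - 3)*(r - 2)*(r^2 - 7*r + 12) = (r - 4)*(r - 3)*(r - 2)*(r - 3)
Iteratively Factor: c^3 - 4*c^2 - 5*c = (c)*(c^2 - 4*c - 5) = c*(c + 1)*(c - 5)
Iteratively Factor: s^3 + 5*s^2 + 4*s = (s + 4)*(s^2 + s) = s*(s + 4)*(s + 1)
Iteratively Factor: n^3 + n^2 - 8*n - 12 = (n + 2)*(n^2 - n - 6) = (n + 2)^2*(n - 3)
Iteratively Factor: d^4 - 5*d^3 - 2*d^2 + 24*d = (d)*(d^3 - 5*d^2 - 2*d + 24) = d*(d - 3)*(d^2 - 2*d - 8) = d*(d - 4)*(d - 3)*(d + 2)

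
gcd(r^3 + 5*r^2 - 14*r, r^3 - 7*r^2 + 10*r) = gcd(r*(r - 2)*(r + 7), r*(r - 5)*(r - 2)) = r^2 - 2*r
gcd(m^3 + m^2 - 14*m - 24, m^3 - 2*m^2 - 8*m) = m^2 - 2*m - 8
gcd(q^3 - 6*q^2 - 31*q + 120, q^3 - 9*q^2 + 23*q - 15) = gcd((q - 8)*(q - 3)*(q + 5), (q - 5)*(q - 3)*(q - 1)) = q - 3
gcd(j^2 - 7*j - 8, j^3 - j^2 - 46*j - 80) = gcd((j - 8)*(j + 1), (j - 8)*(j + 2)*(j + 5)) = j - 8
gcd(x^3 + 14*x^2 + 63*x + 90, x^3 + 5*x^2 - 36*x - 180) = x^2 + 11*x + 30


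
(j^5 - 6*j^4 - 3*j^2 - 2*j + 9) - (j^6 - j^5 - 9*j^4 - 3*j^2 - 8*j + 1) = -j^6 + 2*j^5 + 3*j^4 + 6*j + 8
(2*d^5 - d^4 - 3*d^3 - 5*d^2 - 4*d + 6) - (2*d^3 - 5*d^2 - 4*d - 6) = 2*d^5 - d^4 - 5*d^3 + 12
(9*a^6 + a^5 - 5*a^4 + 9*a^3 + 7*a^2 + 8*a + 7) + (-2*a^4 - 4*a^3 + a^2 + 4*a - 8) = 9*a^6 + a^5 - 7*a^4 + 5*a^3 + 8*a^2 + 12*a - 1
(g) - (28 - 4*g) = 5*g - 28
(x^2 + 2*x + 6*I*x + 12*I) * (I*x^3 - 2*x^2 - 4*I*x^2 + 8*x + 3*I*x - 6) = I*x^5 - 8*x^4 - 2*I*x^4 + 16*x^3 - 17*I*x^3 + 40*x^2 + 30*I*x^2 - 48*x + 60*I*x - 72*I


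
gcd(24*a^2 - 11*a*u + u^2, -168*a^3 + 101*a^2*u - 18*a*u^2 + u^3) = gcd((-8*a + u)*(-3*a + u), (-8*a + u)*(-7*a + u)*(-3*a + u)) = 24*a^2 - 11*a*u + u^2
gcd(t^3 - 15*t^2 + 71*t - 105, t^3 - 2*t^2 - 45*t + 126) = t - 3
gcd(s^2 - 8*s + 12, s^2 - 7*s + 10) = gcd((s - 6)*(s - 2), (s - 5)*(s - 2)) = s - 2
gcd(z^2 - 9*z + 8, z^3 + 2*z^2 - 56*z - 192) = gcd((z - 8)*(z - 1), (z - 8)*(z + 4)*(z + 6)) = z - 8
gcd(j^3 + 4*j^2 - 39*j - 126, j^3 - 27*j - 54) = j^2 - 3*j - 18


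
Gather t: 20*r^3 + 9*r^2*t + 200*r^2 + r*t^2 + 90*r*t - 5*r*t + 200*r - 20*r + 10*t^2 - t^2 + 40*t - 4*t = 20*r^3 + 200*r^2 + 180*r + t^2*(r + 9) + t*(9*r^2 + 85*r + 36)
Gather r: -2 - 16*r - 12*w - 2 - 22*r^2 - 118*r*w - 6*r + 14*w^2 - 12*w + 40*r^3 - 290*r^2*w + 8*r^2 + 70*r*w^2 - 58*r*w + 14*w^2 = 40*r^3 + r^2*(-290*w - 14) + r*(70*w^2 - 176*w - 22) + 28*w^2 - 24*w - 4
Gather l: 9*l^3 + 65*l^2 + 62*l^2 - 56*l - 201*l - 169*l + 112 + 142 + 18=9*l^3 + 127*l^2 - 426*l + 272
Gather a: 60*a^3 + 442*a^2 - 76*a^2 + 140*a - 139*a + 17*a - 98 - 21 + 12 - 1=60*a^3 + 366*a^2 + 18*a - 108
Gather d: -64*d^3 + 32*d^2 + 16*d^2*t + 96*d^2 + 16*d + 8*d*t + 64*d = -64*d^3 + d^2*(16*t + 128) + d*(8*t + 80)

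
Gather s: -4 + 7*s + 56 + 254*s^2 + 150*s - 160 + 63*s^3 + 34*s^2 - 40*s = 63*s^3 + 288*s^2 + 117*s - 108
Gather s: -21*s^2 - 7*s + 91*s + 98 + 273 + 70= -21*s^2 + 84*s + 441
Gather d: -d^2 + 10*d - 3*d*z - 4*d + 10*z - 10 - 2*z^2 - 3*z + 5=-d^2 + d*(6 - 3*z) - 2*z^2 + 7*z - 5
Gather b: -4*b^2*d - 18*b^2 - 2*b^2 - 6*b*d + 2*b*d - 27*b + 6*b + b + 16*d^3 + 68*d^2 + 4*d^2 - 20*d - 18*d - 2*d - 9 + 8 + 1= b^2*(-4*d - 20) + b*(-4*d - 20) + 16*d^3 + 72*d^2 - 40*d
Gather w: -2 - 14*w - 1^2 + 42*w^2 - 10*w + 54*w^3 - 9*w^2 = 54*w^3 + 33*w^2 - 24*w - 3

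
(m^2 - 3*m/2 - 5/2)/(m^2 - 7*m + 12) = (2*m^2 - 3*m - 5)/(2*(m^2 - 7*m + 12))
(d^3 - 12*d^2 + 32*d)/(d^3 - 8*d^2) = (d - 4)/d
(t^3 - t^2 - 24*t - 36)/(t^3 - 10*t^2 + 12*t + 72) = (t + 3)/(t - 6)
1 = 1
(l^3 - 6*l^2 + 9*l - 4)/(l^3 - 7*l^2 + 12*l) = (l^2 - 2*l + 1)/(l*(l - 3))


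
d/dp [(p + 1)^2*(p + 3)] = (p + 1)*(3*p + 7)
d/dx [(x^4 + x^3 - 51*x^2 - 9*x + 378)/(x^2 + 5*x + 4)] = 2*(x^5 + 8*x^4 + 13*x^3 - 117*x^2 - 582*x - 963)/(x^4 + 10*x^3 + 33*x^2 + 40*x + 16)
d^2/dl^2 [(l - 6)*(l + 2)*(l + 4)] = 6*l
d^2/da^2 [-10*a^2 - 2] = -20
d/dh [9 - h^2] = -2*h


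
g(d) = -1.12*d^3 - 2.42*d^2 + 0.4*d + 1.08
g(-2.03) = -0.34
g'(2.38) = -30.15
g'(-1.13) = 1.58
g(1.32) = -5.18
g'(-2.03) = -3.62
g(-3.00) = 8.34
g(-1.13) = -0.85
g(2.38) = -26.77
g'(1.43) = -13.39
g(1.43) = -6.57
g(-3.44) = 16.66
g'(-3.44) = -22.71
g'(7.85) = -244.65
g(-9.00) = 617.94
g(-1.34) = -1.11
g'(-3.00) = -15.32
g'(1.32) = -11.84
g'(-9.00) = -228.20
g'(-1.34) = 0.85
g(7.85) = -686.69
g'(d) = -3.36*d^2 - 4.84*d + 0.4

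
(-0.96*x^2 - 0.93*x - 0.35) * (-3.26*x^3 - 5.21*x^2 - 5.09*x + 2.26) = 3.1296*x^5 + 8.0334*x^4 + 10.8727*x^3 + 4.3876*x^2 - 0.3203*x - 0.791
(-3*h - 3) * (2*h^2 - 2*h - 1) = -6*h^3 + 9*h + 3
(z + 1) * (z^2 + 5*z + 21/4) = z^3 + 6*z^2 + 41*z/4 + 21/4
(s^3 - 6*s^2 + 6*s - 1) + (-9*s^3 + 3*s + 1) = -8*s^3 - 6*s^2 + 9*s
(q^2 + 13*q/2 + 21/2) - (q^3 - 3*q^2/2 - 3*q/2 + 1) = -q^3 + 5*q^2/2 + 8*q + 19/2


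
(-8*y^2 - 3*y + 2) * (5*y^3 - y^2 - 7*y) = -40*y^5 - 7*y^4 + 69*y^3 + 19*y^2 - 14*y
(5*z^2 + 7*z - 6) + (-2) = 5*z^2 + 7*z - 8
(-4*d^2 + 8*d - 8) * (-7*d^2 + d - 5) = 28*d^4 - 60*d^3 + 84*d^2 - 48*d + 40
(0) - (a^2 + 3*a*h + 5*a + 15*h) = -a^2 - 3*a*h - 5*a - 15*h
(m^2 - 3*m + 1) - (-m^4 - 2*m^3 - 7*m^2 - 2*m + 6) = m^4 + 2*m^3 + 8*m^2 - m - 5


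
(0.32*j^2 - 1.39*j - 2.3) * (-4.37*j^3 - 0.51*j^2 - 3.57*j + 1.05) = -1.3984*j^5 + 5.9111*j^4 + 9.6175*j^3 + 6.4713*j^2 + 6.7515*j - 2.415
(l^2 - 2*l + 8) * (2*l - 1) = 2*l^3 - 5*l^2 + 18*l - 8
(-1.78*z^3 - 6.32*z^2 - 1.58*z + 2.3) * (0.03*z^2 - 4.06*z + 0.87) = -0.0534*z^5 + 7.0372*z^4 + 24.0632*z^3 + 0.985399999999999*z^2 - 10.7126*z + 2.001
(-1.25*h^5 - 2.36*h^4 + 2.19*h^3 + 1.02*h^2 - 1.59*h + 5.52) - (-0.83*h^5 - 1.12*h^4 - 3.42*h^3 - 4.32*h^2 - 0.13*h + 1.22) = -0.42*h^5 - 1.24*h^4 + 5.61*h^3 + 5.34*h^2 - 1.46*h + 4.3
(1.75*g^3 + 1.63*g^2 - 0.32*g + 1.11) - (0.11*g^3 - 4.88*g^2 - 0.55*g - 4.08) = 1.64*g^3 + 6.51*g^2 + 0.23*g + 5.19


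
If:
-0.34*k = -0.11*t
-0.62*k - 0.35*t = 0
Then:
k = 0.00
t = 0.00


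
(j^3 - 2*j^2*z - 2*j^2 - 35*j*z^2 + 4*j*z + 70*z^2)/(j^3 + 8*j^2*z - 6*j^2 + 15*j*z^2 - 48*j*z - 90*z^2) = (j^2 - 7*j*z - 2*j + 14*z)/(j^2 + 3*j*z - 6*j - 18*z)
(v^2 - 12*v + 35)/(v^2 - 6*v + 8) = (v^2 - 12*v + 35)/(v^2 - 6*v + 8)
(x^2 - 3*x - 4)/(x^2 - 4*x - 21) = (-x^2 + 3*x + 4)/(-x^2 + 4*x + 21)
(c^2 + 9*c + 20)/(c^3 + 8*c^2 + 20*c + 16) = (c + 5)/(c^2 + 4*c + 4)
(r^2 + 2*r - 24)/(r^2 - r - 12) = (r + 6)/(r + 3)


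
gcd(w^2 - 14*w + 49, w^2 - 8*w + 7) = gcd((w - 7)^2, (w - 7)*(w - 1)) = w - 7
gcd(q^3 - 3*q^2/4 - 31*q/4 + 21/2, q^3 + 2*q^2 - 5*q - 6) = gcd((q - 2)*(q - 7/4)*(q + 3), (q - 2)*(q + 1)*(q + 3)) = q^2 + q - 6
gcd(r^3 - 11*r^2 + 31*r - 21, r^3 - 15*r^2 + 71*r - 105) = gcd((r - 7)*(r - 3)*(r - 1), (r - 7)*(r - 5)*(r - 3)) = r^2 - 10*r + 21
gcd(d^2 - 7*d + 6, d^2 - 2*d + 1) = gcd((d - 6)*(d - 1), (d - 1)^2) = d - 1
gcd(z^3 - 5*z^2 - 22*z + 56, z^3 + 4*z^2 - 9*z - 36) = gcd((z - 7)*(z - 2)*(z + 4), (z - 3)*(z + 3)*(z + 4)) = z + 4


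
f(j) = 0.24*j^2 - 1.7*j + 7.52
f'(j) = 0.48*j - 1.7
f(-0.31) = 8.07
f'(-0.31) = -1.85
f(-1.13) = 9.75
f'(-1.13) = -2.24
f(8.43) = 10.24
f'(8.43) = 2.35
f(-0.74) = 8.91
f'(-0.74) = -2.06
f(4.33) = 4.66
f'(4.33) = 0.38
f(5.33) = 5.28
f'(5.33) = 0.86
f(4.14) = 4.60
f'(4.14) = 0.29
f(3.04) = 4.57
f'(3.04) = -0.24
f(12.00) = 21.68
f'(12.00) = 4.06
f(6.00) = 5.96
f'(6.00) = 1.18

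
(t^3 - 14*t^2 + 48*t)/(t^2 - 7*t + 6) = t*(t - 8)/(t - 1)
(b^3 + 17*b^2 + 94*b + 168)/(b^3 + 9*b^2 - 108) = (b^2 + 11*b + 28)/(b^2 + 3*b - 18)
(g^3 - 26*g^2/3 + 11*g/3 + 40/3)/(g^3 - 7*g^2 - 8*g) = (g - 5/3)/g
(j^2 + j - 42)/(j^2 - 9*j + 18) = (j + 7)/(j - 3)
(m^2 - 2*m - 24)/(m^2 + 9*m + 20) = (m - 6)/(m + 5)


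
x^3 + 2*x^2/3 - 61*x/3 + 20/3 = (x - 4)*(x - 1/3)*(x + 5)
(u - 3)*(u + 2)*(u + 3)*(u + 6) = u^4 + 8*u^3 + 3*u^2 - 72*u - 108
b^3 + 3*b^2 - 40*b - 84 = (b - 6)*(b + 2)*(b + 7)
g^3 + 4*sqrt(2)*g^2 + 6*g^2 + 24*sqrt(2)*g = g*(g + 6)*(g + 4*sqrt(2))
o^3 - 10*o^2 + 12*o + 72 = (o - 6)^2*(o + 2)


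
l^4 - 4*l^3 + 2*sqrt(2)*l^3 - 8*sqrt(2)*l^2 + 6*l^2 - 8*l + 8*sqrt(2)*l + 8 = (l - 2)^2*(l + sqrt(2))^2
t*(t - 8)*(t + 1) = t^3 - 7*t^2 - 8*t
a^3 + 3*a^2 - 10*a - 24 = (a - 3)*(a + 2)*(a + 4)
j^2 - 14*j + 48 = (j - 8)*(j - 6)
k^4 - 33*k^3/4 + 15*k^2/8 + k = k*(k - 8)*(k - 1/2)*(k + 1/4)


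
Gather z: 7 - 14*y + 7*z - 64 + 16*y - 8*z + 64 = 2*y - z + 7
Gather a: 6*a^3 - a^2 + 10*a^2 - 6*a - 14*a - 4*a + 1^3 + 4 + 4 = 6*a^3 + 9*a^2 - 24*a + 9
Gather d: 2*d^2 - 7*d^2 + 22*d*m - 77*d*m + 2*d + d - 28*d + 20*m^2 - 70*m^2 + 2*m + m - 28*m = -5*d^2 + d*(-55*m - 25) - 50*m^2 - 25*m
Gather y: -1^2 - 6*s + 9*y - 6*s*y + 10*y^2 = -6*s + 10*y^2 + y*(9 - 6*s) - 1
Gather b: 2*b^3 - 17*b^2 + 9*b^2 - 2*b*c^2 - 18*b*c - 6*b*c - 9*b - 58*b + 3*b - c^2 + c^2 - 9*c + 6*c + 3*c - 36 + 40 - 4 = 2*b^3 - 8*b^2 + b*(-2*c^2 - 24*c - 64)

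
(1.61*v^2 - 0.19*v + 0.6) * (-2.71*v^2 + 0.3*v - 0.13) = -4.3631*v^4 + 0.9979*v^3 - 1.8923*v^2 + 0.2047*v - 0.078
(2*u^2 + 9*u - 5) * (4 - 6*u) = -12*u^3 - 46*u^2 + 66*u - 20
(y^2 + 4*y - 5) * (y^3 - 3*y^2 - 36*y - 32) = y^5 + y^4 - 53*y^3 - 161*y^2 + 52*y + 160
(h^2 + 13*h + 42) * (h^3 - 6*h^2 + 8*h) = h^5 + 7*h^4 - 28*h^3 - 148*h^2 + 336*h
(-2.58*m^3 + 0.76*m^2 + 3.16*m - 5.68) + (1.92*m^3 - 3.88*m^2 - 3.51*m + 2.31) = -0.66*m^3 - 3.12*m^2 - 0.35*m - 3.37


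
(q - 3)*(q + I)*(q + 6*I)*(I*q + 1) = I*q^4 - 6*q^3 - 3*I*q^3 + 18*q^2 + I*q^2 - 6*q - 3*I*q + 18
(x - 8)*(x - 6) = x^2 - 14*x + 48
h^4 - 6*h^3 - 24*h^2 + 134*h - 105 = (h - 7)*(h - 3)*(h - 1)*(h + 5)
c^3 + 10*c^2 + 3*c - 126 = (c - 3)*(c + 6)*(c + 7)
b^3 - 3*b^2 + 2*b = b*(b - 2)*(b - 1)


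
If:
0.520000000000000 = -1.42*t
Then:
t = -0.37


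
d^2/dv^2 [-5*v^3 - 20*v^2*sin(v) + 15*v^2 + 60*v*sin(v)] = 20*v^2*sin(v) - 60*v*sin(v) - 80*v*cos(v) - 30*v - 40*sin(v) + 120*cos(v) + 30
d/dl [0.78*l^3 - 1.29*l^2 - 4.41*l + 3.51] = 2.34*l^2 - 2.58*l - 4.41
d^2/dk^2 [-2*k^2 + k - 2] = -4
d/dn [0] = 0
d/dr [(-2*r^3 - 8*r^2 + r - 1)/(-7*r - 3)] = 2*(14*r^3 + 37*r^2 + 24*r - 5)/(49*r^2 + 42*r + 9)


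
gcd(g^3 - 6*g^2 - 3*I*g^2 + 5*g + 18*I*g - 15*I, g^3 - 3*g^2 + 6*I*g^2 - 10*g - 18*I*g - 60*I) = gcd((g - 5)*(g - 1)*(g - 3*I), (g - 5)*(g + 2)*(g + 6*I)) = g - 5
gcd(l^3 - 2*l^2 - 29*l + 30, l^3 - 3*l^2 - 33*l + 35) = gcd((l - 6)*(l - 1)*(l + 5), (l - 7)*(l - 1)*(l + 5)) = l^2 + 4*l - 5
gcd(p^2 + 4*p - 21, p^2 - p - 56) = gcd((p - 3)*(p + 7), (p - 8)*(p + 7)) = p + 7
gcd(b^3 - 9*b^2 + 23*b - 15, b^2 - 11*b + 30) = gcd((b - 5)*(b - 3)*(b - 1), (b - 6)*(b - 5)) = b - 5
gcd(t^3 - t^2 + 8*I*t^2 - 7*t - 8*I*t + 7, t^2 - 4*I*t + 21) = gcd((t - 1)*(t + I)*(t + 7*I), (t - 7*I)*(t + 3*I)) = 1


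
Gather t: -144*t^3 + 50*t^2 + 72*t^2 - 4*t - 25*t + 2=-144*t^3 + 122*t^2 - 29*t + 2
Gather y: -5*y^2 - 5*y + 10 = -5*y^2 - 5*y + 10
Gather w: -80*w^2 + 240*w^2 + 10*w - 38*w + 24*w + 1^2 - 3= 160*w^2 - 4*w - 2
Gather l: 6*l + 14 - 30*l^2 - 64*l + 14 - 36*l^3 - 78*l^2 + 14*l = -36*l^3 - 108*l^2 - 44*l + 28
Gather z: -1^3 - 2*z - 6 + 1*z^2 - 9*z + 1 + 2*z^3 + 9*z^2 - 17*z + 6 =2*z^3 + 10*z^2 - 28*z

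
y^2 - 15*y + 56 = (y - 8)*(y - 7)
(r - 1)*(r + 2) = r^2 + r - 2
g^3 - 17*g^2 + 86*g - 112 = (g - 8)*(g - 7)*(g - 2)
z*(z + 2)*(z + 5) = z^3 + 7*z^2 + 10*z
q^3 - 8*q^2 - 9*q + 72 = (q - 8)*(q - 3)*(q + 3)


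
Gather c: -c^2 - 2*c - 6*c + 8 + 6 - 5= -c^2 - 8*c + 9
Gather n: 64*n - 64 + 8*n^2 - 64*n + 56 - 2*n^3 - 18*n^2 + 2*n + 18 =-2*n^3 - 10*n^2 + 2*n + 10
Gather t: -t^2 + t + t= -t^2 + 2*t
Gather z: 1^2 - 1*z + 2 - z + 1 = 4 - 2*z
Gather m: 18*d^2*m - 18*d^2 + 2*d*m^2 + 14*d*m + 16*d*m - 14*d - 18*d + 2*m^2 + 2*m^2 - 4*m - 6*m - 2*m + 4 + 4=-18*d^2 - 32*d + m^2*(2*d + 4) + m*(18*d^2 + 30*d - 12) + 8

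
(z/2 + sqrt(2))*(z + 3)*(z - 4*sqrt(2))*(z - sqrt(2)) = z^4/2 - 3*sqrt(2)*z^3/2 + 3*z^3/2 - 9*sqrt(2)*z^2/2 - 6*z^2 - 18*z + 8*sqrt(2)*z + 24*sqrt(2)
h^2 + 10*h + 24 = (h + 4)*(h + 6)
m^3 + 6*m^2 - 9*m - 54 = (m - 3)*(m + 3)*(m + 6)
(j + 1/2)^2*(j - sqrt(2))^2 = j^4 - 2*sqrt(2)*j^3 + j^3 - 2*sqrt(2)*j^2 + 9*j^2/4 - sqrt(2)*j/2 + 2*j + 1/2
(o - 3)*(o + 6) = o^2 + 3*o - 18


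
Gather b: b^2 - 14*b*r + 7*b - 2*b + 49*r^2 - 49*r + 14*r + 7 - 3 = b^2 + b*(5 - 14*r) + 49*r^2 - 35*r + 4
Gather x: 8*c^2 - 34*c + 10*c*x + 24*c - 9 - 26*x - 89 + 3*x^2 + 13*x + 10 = 8*c^2 - 10*c + 3*x^2 + x*(10*c - 13) - 88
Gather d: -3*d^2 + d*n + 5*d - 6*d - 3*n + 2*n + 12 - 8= -3*d^2 + d*(n - 1) - n + 4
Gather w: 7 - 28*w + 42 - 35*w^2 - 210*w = -35*w^2 - 238*w + 49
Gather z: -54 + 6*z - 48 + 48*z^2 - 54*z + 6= 48*z^2 - 48*z - 96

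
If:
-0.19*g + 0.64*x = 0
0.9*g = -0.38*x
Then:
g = 0.00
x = 0.00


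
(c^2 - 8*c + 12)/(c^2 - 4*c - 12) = (c - 2)/(c + 2)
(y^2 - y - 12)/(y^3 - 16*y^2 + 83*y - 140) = (y + 3)/(y^2 - 12*y + 35)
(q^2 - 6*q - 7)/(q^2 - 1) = (q - 7)/(q - 1)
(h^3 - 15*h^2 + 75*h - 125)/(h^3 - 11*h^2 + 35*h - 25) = (h - 5)/(h - 1)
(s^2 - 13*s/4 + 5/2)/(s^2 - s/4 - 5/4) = (s - 2)/(s + 1)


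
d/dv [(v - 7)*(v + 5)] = 2*v - 2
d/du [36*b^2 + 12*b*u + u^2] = 12*b + 2*u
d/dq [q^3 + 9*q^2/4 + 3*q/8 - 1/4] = 3*q^2 + 9*q/2 + 3/8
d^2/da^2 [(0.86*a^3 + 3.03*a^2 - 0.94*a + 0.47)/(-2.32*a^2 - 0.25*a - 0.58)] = (7.105427357601e-15*a^5 + 15.840644*a^3 + 8.53644*a^2 - 10.960608*a - 1.10507)/(12.487168*a^6 + 4.0368*a^5 + 9.800376*a^4 + 2.034025*a^3 + 2.450094*a^2 + 0.2523*a + 0.195112)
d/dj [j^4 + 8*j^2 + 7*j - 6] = 4*j^3 + 16*j + 7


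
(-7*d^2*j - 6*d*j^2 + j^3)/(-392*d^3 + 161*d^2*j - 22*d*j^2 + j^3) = j*(d + j)/(56*d^2 - 15*d*j + j^2)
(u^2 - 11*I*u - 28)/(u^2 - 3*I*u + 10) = (u^2 - 11*I*u - 28)/(u^2 - 3*I*u + 10)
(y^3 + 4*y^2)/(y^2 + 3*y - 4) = y^2/(y - 1)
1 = 1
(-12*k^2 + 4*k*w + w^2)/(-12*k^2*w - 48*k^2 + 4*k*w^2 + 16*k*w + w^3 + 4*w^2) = 1/(w + 4)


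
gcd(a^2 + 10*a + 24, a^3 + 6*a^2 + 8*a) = a + 4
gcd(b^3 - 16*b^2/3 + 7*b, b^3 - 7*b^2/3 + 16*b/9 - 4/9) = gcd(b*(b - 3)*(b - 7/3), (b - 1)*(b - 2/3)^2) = 1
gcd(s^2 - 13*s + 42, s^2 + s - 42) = s - 6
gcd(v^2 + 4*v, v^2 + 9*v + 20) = v + 4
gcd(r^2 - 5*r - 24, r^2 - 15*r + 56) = r - 8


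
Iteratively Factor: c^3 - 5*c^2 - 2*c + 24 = (c - 3)*(c^2 - 2*c - 8) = (c - 4)*(c - 3)*(c + 2)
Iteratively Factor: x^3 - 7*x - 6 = (x + 1)*(x^2 - x - 6) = (x + 1)*(x + 2)*(x - 3)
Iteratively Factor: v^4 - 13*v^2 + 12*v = (v - 1)*(v^3 + v^2 - 12*v) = (v - 1)*(v + 4)*(v^2 - 3*v) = v*(v - 1)*(v + 4)*(v - 3)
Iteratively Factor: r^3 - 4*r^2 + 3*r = (r)*(r^2 - 4*r + 3) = r*(r - 1)*(r - 3)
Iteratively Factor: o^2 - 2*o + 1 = (o - 1)*(o - 1)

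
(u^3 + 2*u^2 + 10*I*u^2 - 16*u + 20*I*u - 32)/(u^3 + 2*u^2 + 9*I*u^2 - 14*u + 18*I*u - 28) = (u + 8*I)/(u + 7*I)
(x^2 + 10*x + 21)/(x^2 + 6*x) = (x^2 + 10*x + 21)/(x*(x + 6))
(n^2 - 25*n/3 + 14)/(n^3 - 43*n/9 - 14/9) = 3*(n - 6)/(3*n^2 + 7*n + 2)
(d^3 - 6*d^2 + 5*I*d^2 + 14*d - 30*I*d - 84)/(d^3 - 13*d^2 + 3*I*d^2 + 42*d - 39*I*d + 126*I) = (d^2 + 5*I*d + 14)/(d^2 + d*(-7 + 3*I) - 21*I)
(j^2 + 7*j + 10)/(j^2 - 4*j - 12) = (j + 5)/(j - 6)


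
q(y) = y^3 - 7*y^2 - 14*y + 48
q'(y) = 3*y^2 - 14*y - 14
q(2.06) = -1.80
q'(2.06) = -30.11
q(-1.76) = 45.51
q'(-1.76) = 19.93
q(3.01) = -30.29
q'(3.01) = -28.96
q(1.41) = 17.15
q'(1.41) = -27.78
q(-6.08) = -350.40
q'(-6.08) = 182.02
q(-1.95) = 41.27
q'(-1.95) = 24.71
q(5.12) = -72.96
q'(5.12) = -7.04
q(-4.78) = -154.23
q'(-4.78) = 121.47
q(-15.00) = -4692.00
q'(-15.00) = 871.00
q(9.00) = 84.00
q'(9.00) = 103.00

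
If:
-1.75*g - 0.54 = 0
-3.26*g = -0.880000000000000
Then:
No Solution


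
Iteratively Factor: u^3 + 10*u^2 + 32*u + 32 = (u + 2)*(u^2 + 8*u + 16) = (u + 2)*(u + 4)*(u + 4)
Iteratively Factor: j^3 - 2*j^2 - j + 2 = (j - 2)*(j^2 - 1) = (j - 2)*(j - 1)*(j + 1)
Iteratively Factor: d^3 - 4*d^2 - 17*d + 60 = (d - 3)*(d^2 - d - 20) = (d - 5)*(d - 3)*(d + 4)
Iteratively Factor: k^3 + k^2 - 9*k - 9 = (k + 1)*(k^2 - 9) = (k + 1)*(k + 3)*(k - 3)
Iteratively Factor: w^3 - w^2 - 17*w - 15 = (w + 3)*(w^2 - 4*w - 5) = (w - 5)*(w + 3)*(w + 1)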